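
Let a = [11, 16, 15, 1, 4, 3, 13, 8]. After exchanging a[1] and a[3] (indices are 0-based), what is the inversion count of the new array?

14 inversions

Positions 1 and 3 hold 16 and 1; after swapping, the array is [11, 1, 15, 16, 4, 3, 13, 8].
Element-by-element contributions:
11 → 1, 4, 3, 8 → 4
1 → none → 0
15 → 4, 3, 13, 8 → 4
16 → 4, 3, 13, 8 → 4
4 → 3 → 1
3 → none → 0
13 → 8 → 1
8 → none → 0
Sum: 4 + 0 + 4 + 4 + 1 + 0 + 1 + 0 = 14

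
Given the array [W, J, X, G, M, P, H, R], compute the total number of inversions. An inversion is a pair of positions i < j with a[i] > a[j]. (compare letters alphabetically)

Count, for each position, how many later elements it exceeds:
W → J, G, M, P, H, R → 6
J → G, H → 2
X → G, M, P, H, R → 5
G → none → 0
M → H → 1
P → H → 1
H → none → 0
R → none → 0
Sum: 6 + 2 + 5 + 0 + 1 + 1 + 0 + 0 = 15

15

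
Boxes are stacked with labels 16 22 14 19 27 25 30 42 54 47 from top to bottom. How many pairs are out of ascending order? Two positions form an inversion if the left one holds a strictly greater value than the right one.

5 inversions

Element-by-element contributions:
16: 1
22: 2
14: 0
19: 0
27: 1
25: 0
30: 0
42: 0
54: 1
47: 0
Sum: 1 + 2 + 0 + 0 + 1 + 0 + 0 + 0 + 1 + 0 = 5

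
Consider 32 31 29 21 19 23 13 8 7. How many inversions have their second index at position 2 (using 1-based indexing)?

The element at index 2 is 31.
Elements before it: 32
Those larger than 31: 32

1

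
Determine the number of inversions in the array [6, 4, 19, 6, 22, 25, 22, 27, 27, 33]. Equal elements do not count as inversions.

For each element, count later entries that are smaller:
6 → 4 → 1
4 → none → 0
19 → 6 → 1
6 → none → 0
22 → none → 0
25 → 22 → 1
22 → none → 0
27 → none → 0
27 → none → 0
33 → none → 0
Sum: 1 + 0 + 1 + 0 + 0 + 1 + 0 + 0 + 0 + 0 = 3

3 inversions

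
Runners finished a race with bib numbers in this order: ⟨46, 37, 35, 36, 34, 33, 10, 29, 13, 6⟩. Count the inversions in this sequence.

For each element, count later entries that are smaller:
46: 9
37: 8
35: 6
36: 6
34: 5
33: 4
10: 1
29: 2
13: 1
6: 0
Sum: 9 + 8 + 6 + 6 + 5 + 4 + 1 + 2 + 1 + 0 = 42

There are 42 out-of-order pairs.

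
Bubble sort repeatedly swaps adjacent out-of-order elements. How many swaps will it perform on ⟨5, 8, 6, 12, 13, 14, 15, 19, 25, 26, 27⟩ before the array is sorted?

Each adjacent swap fixes exactly one inversion, so the minimum swap count equals the number of inversions.
Count inversions — for each element, later elements that are smaller:
5: none → 0
8: 6 → 1
6: none → 0
12: none → 0
13: none → 0
14: none → 0
15: none → 0
19: none → 0
25: none → 0
26: none → 0
27: none → 0
Total inversions: 0 + 1 + 0 + 0 + 0 + 0 + 0 + 0 + 0 + 0 + 0 = 1

1 adjacent swap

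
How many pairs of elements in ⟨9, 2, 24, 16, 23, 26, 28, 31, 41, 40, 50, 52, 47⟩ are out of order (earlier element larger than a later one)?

There are 6 out-of-order pairs.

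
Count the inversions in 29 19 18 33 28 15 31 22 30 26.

22 out-of-order pairs

For each element, count later entries that are smaller:
29: 6
19: 2
18: 1
33: 6
28: 3
15: 0
31: 3
22: 0
30: 1
26: 0
Sum: 6 + 2 + 1 + 6 + 3 + 0 + 3 + 0 + 1 + 0 = 22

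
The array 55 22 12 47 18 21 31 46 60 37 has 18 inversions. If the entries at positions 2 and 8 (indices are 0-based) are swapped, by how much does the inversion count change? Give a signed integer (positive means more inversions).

Positions 2 and 8 hold 12 and 60; after swapping, the array is [55, 22, 60, 47, 18, 21, 31, 46, 12, 37].
For each element, count later entries that are smaller:
55 → 22, 47, 18, 21, 31, 46, 12, 37 → 8
22 → 18, 21, 12 → 3
60 → 47, 18, 21, 31, 46, 12, 37 → 7
47 → 18, 21, 31, 46, 12, 37 → 6
18 → 12 → 1
21 → 12 → 1
31 → 12 → 1
46 → 12, 37 → 2
12 → none → 0
37 → none → 0
Sum: 8 + 3 + 7 + 6 + 1 + 1 + 1 + 2 + 0 + 0 = 29
Change: 29 − 18 = +11

+11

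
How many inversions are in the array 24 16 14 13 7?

There are 10 out-of-order pairs.

Count, for each position, how many later elements it exceeds:
24: 4
16: 3
14: 2
13: 1
7: 0
Sum: 4 + 3 + 2 + 1 + 0 = 10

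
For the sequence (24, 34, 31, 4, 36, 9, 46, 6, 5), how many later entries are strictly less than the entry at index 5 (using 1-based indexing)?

The element at index 5 is 36.
Elements after it: 9, 46, 6, 5
Those smaller than 36: 9, 6, 5

3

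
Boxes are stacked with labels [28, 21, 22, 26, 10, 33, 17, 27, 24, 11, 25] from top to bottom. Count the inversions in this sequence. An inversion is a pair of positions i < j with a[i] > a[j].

For each element, count later entries that are smaller:
28: 9
21: 3
22: 3
26: 5
10: 0
33: 5
17: 1
27: 3
24: 1
11: 0
25: 0
Sum: 9 + 3 + 3 + 5 + 0 + 5 + 1 + 3 + 1 + 0 + 0 = 30

30 out-of-order pairs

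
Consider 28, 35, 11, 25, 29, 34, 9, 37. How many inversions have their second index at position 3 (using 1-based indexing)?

The element at index 3 is 11.
Elements before it: 28, 35
Those larger than 11: 28, 35

2 such elements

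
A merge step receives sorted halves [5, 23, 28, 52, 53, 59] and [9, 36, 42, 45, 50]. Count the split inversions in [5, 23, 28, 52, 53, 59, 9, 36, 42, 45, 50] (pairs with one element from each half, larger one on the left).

Cross-inversions: 17

For each element r of the right run, count left-run elements greater than r:
r = 9: 23, 28, 52, 53, 59 → 5
r = 36: 52, 53, 59 → 3
r = 42: 52, 53, 59 → 3
r = 45: 52, 53, 59 → 3
r = 50: 52, 53, 59 → 3
Cross-inversions: 5 + 3 + 3 + 3 + 3 = 17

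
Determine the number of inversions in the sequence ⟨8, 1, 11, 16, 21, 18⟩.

Element-by-element contributions:
8 → 1 → 1
1 → none → 0
11 → none → 0
16 → none → 0
21 → 18 → 1
18 → none → 0
Sum: 1 + 0 + 0 + 0 + 1 + 0 = 2

2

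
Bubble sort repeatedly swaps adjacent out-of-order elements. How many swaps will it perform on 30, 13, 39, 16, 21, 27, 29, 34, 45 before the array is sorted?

10 swaps

The minimum number of adjacent swaps to sort an array equals its inversion count, since every such swap removes exactly one inversion.
Count inversions — for each element, later elements that are smaller:
30: 13, 16, 21, 27, 29 → 5
13: none → 0
39: 16, 21, 27, 29, 34 → 5
16: none → 0
21: none → 0
27: none → 0
29: none → 0
34: none → 0
45: none → 0
Total inversions: 5 + 0 + 5 + 0 + 0 + 0 + 0 + 0 + 0 = 10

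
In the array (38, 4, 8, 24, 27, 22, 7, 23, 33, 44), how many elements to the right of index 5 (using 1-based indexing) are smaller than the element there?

The element at index 5 is 27.
Elements after it: 22, 7, 23, 33, 44
Those smaller than 27: 22, 7, 23

3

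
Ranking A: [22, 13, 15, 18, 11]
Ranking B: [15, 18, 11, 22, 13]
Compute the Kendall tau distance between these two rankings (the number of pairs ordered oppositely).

Assign each item its position (1..5) in the first ordering, then rewrite the second ordering as that position sequence:
positions: 22→1, 13→2, 15→3, 18→4, 11→5
second ordering as positions: [3, 4, 5, 1, 2]
Discordant pairs = inversions in this position sequence.
3: 1, 2 → 2
4: 1, 2 → 2
5: 1, 2 → 2
1: 0
2: 0
Total: 2 + 2 + 2 + 0 + 0 = 6

Discordant pairs: 6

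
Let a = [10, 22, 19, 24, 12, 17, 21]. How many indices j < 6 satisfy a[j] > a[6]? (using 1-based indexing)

3

The element at index 6 is 17.
Elements before it: 10, 22, 19, 24, 12
Those larger than 17: 22, 19, 24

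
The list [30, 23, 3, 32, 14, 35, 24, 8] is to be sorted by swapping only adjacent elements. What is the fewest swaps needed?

15

Each adjacent swap fixes exactly one inversion, so the minimum swap count equals the number of inversions.
Count inversions — for each element, later elements that are smaller:
30: 23, 3, 14, 24, 8 → 5
23: 3, 14, 8 → 3
3: none → 0
32: 14, 24, 8 → 3
14: 8 → 1
35: 24, 8 → 2
24: 8 → 1
8: none → 0
Total inversions: 5 + 3 + 0 + 3 + 1 + 2 + 1 + 0 = 15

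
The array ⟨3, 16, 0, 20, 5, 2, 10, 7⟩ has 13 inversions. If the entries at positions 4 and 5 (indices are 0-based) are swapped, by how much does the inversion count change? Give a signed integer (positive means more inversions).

Positions 4 and 5 hold 5 and 2; after swapping, the array is [3, 16, 0, 20, 2, 5, 10, 7].
Element-by-element contributions:
3: 2
16: 5
0: 0
20: 4
2: 0
5: 0
10: 1
7: 0
Sum: 2 + 5 + 0 + 4 + 0 + 0 + 1 + 0 = 12
Change: 12 − 13 = -1

-1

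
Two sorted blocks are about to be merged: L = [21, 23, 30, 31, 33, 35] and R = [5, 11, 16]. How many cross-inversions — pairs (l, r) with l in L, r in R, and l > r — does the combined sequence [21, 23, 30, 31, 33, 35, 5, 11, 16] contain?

18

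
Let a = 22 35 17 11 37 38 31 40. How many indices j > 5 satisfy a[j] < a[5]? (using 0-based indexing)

The element at index 5 is 38.
Elements after it: 31, 40
Those smaller than 38: 31

1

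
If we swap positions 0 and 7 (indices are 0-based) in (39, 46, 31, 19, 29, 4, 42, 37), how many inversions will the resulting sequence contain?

Positions 0 and 7 hold 39 and 37; after swapping, the array is [37, 46, 31, 19, 29, 4, 42, 39].
Element-by-element contributions:
37 → 31, 19, 29, 4 → 4
46 → 31, 19, 29, 4, 42, 39 → 6
31 → 19, 29, 4 → 3
19 → 4 → 1
29 → 4 → 1
4 → none → 0
42 → 39 → 1
39 → none → 0
Sum: 4 + 6 + 3 + 1 + 1 + 0 + 1 + 0 = 16

16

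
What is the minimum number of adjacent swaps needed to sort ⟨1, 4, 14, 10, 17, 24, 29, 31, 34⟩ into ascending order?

Each adjacent swap fixes exactly one inversion, so the minimum swap count equals the number of inversions.
Count inversions — for each element, later elements that are smaller:
1: none → 0
4: none → 0
14: 10 → 1
10: none → 0
17: none → 0
24: none → 0
29: none → 0
31: none → 0
34: none → 0
Total inversions: 0 + 0 + 1 + 0 + 0 + 0 + 0 + 0 + 0 = 1

1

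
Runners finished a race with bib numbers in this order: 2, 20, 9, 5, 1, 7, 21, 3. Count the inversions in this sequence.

14

For each element, count later entries that are smaller:
2: 1
20: 5
9: 4
5: 2
1: 0
7: 1
21: 1
3: 0
Sum: 1 + 5 + 4 + 2 + 0 + 1 + 1 + 0 = 14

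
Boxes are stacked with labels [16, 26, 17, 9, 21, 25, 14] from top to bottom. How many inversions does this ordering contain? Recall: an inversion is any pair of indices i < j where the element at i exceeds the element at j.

Out-of-order index pairs (1-indexed):
(1,4): 16 > 9
(1,7): 16 > 14
(2,3): 26 > 17
(2,4): 26 > 9
(2,5): 26 > 21
(2,6): 26 > 25
(2,7): 26 > 14
(3,4): 17 > 9
(3,7): 17 > 14
(5,7): 21 > 14
(6,7): 25 > 14
That's 11 pairs.

Inversions: 11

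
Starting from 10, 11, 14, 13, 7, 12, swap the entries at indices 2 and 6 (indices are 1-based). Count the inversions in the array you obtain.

8

Positions 2 and 6 hold 11 and 12; after swapping, the array is [10, 12, 14, 13, 7, 11].
Sweep left to right; for each value list the smaller values that follow it:
10: 1
12: 2
14: 3
13: 2
7: 0
11: 0
Sum: 1 + 2 + 3 + 2 + 0 + 0 = 8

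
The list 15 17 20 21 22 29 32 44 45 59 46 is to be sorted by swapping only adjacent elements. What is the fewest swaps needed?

The minimum number of adjacent swaps to sort an array equals its inversion count, since every such swap removes exactly one inversion.
Count inversions — for each element, later elements that are smaller:
15: none → 0
17: none → 0
20: none → 0
21: none → 0
22: none → 0
29: none → 0
32: none → 0
44: none → 0
45: none → 0
59: 46 → 1
46: none → 0
Total inversions: 0 + 0 + 0 + 0 + 0 + 0 + 0 + 0 + 0 + 1 + 0 = 1

1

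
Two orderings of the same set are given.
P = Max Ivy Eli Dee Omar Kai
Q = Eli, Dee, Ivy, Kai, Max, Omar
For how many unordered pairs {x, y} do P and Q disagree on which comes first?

Assign each item its position (1..6) in the first ordering, then rewrite the second ordering as that position sequence:
positions: Max→1, Ivy→2, Eli→3, Dee→4, Omar→5, Kai→6
second ordering as positions: [3, 4, 2, 6, 1, 5]
Discordant pairs = inversions in this position sequence.
3: 2, 1 → 2
4: 2, 1 → 2
2: 1 → 1
6: 1, 5 → 2
1: 0
5: 0
Total: 2 + 2 + 1 + 2 + 0 + 0 = 7

There are 7 disagreeing pairs.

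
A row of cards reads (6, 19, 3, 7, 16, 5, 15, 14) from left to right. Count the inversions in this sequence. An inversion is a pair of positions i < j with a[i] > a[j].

13 inversions

Count, for each position, how many later elements it exceeds:
6 → 3, 5 → 2
19 → 3, 7, 16, 5, 15, 14 → 6
3 → none → 0
7 → 5 → 1
16 → 5, 15, 14 → 3
5 → none → 0
15 → 14 → 1
14 → none → 0
Sum: 2 + 6 + 0 + 1 + 3 + 0 + 1 + 0 = 13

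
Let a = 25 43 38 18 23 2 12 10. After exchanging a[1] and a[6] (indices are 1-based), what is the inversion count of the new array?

18

Positions 1 and 6 hold 25 and 2; after swapping, the array is [2, 43, 38, 18, 23, 25, 12, 10].
For each element, count later entries that are smaller:
2: 0
43: 6
38: 5
18: 2
23: 2
25: 2
12: 1
10: 0
Sum: 0 + 6 + 5 + 2 + 2 + 2 + 1 + 0 = 18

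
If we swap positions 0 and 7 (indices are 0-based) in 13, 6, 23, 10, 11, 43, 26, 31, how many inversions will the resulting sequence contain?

There are 12 inversions.

Positions 0 and 7 hold 13 and 31; after swapping, the array is [31, 6, 23, 10, 11, 43, 26, 13].
Count, for each position, how many later elements it exceeds:
31 → 6, 23, 10, 11, 26, 13 → 6
6 → none → 0
23 → 10, 11, 13 → 3
10 → none → 0
11 → none → 0
43 → 26, 13 → 2
26 → 13 → 1
13 → none → 0
Sum: 6 + 0 + 3 + 0 + 0 + 2 + 1 + 0 = 12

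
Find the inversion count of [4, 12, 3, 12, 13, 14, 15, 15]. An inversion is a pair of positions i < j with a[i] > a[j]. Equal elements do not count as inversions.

Inversions: 2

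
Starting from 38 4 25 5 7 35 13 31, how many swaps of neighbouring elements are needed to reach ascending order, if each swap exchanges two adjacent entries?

12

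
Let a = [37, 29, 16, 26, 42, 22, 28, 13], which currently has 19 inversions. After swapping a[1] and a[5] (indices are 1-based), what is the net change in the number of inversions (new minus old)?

+1

Positions 1 and 5 hold 37 and 42; after swapping, the array is [42, 29, 16, 26, 37, 22, 28, 13].
Element-by-element contributions:
42: 7
29: 5
16: 1
26: 2
37: 3
22: 1
28: 1
13: 0
Sum: 7 + 5 + 1 + 2 + 3 + 1 + 1 + 0 = 20
Change: 20 − 19 = +1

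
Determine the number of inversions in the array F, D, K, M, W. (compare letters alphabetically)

Inversions: 1

Element-by-element contributions:
F: 1
D: 0
K: 0
M: 0
W: 0
Sum: 1 + 0 + 0 + 0 + 0 = 1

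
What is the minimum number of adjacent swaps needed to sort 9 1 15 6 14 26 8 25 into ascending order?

The minimum number of adjacent swaps to sort an array equals its inversion count, since every such swap removes exactly one inversion.
Count inversions — for each element, later elements that are smaller:
9: 1, 6, 8 → 3
1: none → 0
15: 6, 14, 8 → 3
6: none → 0
14: 8 → 1
26: 8, 25 → 2
8: none → 0
25: none → 0
Total inversions: 3 + 0 + 3 + 0 + 1 + 2 + 0 + 0 = 9

9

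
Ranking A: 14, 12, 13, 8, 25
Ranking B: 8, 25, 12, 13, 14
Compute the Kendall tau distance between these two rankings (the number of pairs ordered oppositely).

8

Assign each item its position (1..5) in the first ordering, then rewrite the second ordering as that position sequence:
positions: 14→1, 12→2, 13→3, 8→4, 25→5
second ordering as positions: [4, 5, 2, 3, 1]
Discordant pairs = inversions in this position sequence.
4: 2, 3, 1 → 3
5: 2, 3, 1 → 3
2: 1 → 1
3: 1 → 1
1: 0
Total: 3 + 3 + 1 + 1 + 0 = 8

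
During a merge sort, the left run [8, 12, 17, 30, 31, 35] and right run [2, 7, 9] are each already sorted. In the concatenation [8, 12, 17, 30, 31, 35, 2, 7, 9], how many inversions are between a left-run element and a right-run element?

17 split inversions

For each element r of the right run, count left-run elements greater than r:
r = 2: 8, 12, 17, 30, 31, 35 → 6
r = 7: 8, 12, 17, 30, 31, 35 → 6
r = 9: 12, 17, 30, 31, 35 → 5
Cross-inversions: 6 + 6 + 5 = 17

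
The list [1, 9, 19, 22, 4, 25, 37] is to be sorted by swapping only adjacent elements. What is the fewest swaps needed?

Minimum adjacent swaps = number of inversions (each swap of adjacent out-of-order elements removes one inversion and no swap can remove more).
Count inversions — for each element, later elements that are smaller:
1: none → 0
9: 4 → 1
19: 4 → 1
22: 4 → 1
4: none → 0
25: none → 0
37: none → 0
Total inversions: 0 + 1 + 1 + 1 + 0 + 0 + 0 = 3

3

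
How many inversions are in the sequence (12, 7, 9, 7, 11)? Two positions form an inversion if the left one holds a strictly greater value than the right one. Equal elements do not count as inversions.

Sweep left to right; for each value list the smaller values that follow it:
12 → 7, 9, 7, 11 → 4
7 → none → 0
9 → 7 → 1
7 → none → 0
11 → none → 0
Sum: 4 + 0 + 1 + 0 + 0 = 5

Out-of-order pairs: 5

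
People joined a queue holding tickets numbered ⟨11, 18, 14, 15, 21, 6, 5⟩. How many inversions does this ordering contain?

Count, for each position, how many later elements it exceeds:
11 → 6, 5 → 2
18 → 14, 15, 6, 5 → 4
14 → 6, 5 → 2
15 → 6, 5 → 2
21 → 6, 5 → 2
6 → 5 → 1
5 → none → 0
Sum: 2 + 4 + 2 + 2 + 2 + 1 + 0 = 13

13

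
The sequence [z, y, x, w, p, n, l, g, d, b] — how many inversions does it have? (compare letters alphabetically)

45 inversions

For each element, count later entries that are smaller:
z: 9
y: 8
x: 7
w: 6
p: 5
n: 4
l: 3
g: 2
d: 1
b: 0
Sum: 9 + 8 + 7 + 6 + 5 + 4 + 3 + 2 + 1 + 0 = 45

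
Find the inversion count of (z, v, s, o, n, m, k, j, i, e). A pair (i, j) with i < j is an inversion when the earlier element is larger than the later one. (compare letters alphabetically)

45

Element-by-element contributions:
z: 9
v: 8
s: 7
o: 6
n: 5
m: 4
k: 3
j: 2
i: 1
e: 0
Sum: 9 + 8 + 7 + 6 + 5 + 4 + 3 + 2 + 1 + 0 = 45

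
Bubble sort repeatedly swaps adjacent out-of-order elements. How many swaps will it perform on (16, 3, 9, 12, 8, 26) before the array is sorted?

The minimum number of adjacent swaps to sort an array equals its inversion count, since every such swap removes exactly one inversion.
Count inversions — for each element, later elements that are smaller:
16: 3, 9, 12, 8 → 4
3: none → 0
9: 8 → 1
12: 8 → 1
8: none → 0
26: none → 0
Total inversions: 4 + 0 + 1 + 1 + 0 + 0 = 6

6 swaps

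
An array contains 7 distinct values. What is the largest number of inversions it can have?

21

A reversed (strictly descending) arrangement makes every pair an inversion, giving C(7, 2) inversions.
C(7, 2) = 7·6/2 = 21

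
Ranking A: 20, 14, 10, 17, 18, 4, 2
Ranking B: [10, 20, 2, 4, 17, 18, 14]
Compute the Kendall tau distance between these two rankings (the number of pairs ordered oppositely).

11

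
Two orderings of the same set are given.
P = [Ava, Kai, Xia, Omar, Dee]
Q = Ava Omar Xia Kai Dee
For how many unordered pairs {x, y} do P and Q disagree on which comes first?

3

Assign each item its position (1..5) in the first ordering, then rewrite the second ordering as that position sequence:
positions: Ava→1, Kai→2, Xia→3, Omar→4, Dee→5
second ordering as positions: [1, 4, 3, 2, 5]
Discordant pairs = inversions in this position sequence.
1: 0
4: 3, 2 → 2
3: 2 → 1
2: 0
5: 0
Total: 0 + 2 + 1 + 0 + 0 = 3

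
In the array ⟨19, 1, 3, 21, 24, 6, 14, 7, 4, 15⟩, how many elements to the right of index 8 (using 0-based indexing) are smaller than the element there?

0 such elements

The element at index 8 is 4.
Elements after it: 15
None of them are smaller than 4.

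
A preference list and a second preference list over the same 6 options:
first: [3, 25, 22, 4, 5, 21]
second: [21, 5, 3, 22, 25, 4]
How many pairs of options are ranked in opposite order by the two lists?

Assign each item its position (1..6) in the first ordering, then rewrite the second ordering as that position sequence:
positions: 3→1, 25→2, 22→3, 4→4, 5→5, 21→6
second ordering as positions: [6, 5, 1, 3, 2, 4]
Discordant pairs = inversions in this position sequence.
6: 5, 1, 3, 2, 4 → 5
5: 1, 3, 2, 4 → 4
1: 0
3: 2 → 1
2: 0
4: 0
Total: 5 + 4 + 0 + 1 + 0 + 0 = 10

10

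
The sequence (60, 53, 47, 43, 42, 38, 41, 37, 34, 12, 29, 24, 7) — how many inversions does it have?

75 out-of-order pairs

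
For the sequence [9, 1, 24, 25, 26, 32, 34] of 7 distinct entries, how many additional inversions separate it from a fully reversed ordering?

20

Maximum inversions for 7 distinct elements is C(7, 2) = 7·6/2 = 21.
Current inversions — for each element, count later smaller elements:
9: 1
1: 0
24: 0
25: 0
26: 0
32: 0
34: 0
Current total: 1 + 0 + 0 + 0 + 0 + 0 + 0 = 1
Shortfall: 21 − 1 = 20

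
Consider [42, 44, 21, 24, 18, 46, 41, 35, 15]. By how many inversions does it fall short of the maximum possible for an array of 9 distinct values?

13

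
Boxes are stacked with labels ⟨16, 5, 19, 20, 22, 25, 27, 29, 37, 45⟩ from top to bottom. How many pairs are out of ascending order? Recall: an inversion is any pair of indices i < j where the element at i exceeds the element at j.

1 inversion

Count, for each position, how many later elements it exceeds:
16: 1
5: 0
19: 0
20: 0
22: 0
25: 0
27: 0
29: 0
37: 0
45: 0
Sum: 1 + 0 + 0 + 0 + 0 + 0 + 0 + 0 + 0 + 0 = 1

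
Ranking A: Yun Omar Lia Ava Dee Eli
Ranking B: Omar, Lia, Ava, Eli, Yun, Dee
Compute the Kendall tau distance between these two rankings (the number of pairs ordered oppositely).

Discordant pairs: 5

Assign each item its position (1..6) in the first ordering, then rewrite the second ordering as that position sequence:
positions: Yun→1, Omar→2, Lia→3, Ava→4, Dee→5, Eli→6
second ordering as positions: [2, 3, 4, 6, 1, 5]
Discordant pairs = inversions in this position sequence.
2: 1 → 1
3: 1 → 1
4: 1 → 1
6: 1, 5 → 2
1: 0
5: 0
Total: 1 + 1 + 1 + 2 + 0 + 0 = 5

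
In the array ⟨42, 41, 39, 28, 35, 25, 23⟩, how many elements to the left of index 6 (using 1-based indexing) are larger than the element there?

5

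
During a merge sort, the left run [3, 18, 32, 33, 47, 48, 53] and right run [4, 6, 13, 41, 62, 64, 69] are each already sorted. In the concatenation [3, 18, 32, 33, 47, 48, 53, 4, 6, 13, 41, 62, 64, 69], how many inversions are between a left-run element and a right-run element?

Take each right-half value and tally the left-half values above it:
r = 4: 18, 32, 33, 47, 48, 53 → 6
r = 6: 18, 32, 33, 47, 48, 53 → 6
r = 13: 18, 32, 33, 47, 48, 53 → 6
r = 41: 47, 48, 53 → 3
r = 62: none → 0
r = 64: none → 0
r = 69: none → 0
Cross-inversions: 6 + 6 + 6 + 3 + 0 + 0 + 0 = 21

There are 21 cross-inversions.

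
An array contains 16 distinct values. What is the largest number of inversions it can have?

Inversions: 120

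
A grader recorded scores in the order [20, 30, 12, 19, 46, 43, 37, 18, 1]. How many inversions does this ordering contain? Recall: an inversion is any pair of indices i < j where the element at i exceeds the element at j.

For each element, count later entries that are smaller:
20 → 12, 19, 18, 1 → 4
30 → 12, 19, 18, 1 → 4
12 → 1 → 1
19 → 18, 1 → 2
46 → 43, 37, 18, 1 → 4
43 → 37, 18, 1 → 3
37 → 18, 1 → 2
18 → 1 → 1
1 → none → 0
Sum: 4 + 4 + 1 + 2 + 4 + 3 + 2 + 1 + 0 = 21

21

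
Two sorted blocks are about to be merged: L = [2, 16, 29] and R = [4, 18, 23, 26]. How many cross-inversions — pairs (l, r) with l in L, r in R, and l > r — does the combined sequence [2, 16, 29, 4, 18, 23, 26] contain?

Take each right-half value and tally the left-half values above it:
r = 4: 16, 29 → 2
r = 18: 29 → 1
r = 23: 29 → 1
r = 26: 29 → 1
Cross-inversions: 2 + 1 + 1 + 1 = 5

5 split inversions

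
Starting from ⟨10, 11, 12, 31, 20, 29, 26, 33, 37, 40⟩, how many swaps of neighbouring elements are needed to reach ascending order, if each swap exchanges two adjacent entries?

Each adjacent swap fixes exactly one inversion, so the minimum swap count equals the number of inversions.
Count inversions — for each element, later elements that are smaller:
10: none → 0
11: none → 0
12: none → 0
31: 20, 29, 26 → 3
20: none → 0
29: 26 → 1
26: none → 0
33: none → 0
37: none → 0
40: none → 0
Total inversions: 0 + 0 + 0 + 3 + 0 + 1 + 0 + 0 + 0 + 0 = 4

4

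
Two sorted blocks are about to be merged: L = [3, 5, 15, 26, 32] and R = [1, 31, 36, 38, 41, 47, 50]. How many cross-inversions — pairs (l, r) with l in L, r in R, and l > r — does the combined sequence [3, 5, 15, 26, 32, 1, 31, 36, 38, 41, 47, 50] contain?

6 cross-inversions

Take each right-half value and tally the left-half values above it:
r = 1: 3, 5, 15, 26, 32 → 5
r = 31: 32 → 1
r = 36: none → 0
r = 38: none → 0
r = 41: none → 0
r = 47: none → 0
r = 50: none → 0
Cross-inversions: 5 + 1 + 0 + 0 + 0 + 0 + 0 = 6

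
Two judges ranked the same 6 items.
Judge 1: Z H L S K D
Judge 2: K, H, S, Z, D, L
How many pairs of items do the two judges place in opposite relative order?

Assign each item its position (1..6) in the first ordering, then rewrite the second ordering as that position sequence:
positions: Z→1, H→2, L→3, S→4, K→5, D→6
second ordering as positions: [5, 2, 4, 1, 6, 3]
Discordant pairs = inversions in this position sequence.
5: 2, 4, 1, 3 → 4
2: 1 → 1
4: 1, 3 → 2
1: 0
6: 3 → 1
3: 0
Total: 4 + 1 + 2 + 0 + 1 + 0 = 8

8 discordant pairs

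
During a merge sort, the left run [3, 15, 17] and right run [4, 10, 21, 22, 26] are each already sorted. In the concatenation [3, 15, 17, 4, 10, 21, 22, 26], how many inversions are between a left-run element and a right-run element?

Take each right-half value and tally the left-half values above it:
r = 4: 15, 17 → 2
r = 10: 15, 17 → 2
r = 21: none → 0
r = 22: none → 0
r = 26: none → 0
Cross-inversions: 2 + 2 + 0 + 0 + 0 = 4

4 cross-inversions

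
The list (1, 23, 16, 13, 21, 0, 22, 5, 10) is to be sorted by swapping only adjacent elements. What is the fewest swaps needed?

The minimum number of adjacent swaps to sort an array equals its inversion count, since every such swap removes exactly one inversion.
Count inversions — for each element, later elements that are smaller:
1: 0 → 1
23: 16, 13, 21, 0, 22, 5, 10 → 7
16: 13, 0, 5, 10 → 4
13: 0, 5, 10 → 3
21: 0, 5, 10 → 3
0: none → 0
22: 5, 10 → 2
5: none → 0
10: none → 0
Total inversions: 1 + 7 + 4 + 3 + 3 + 0 + 2 + 0 + 0 = 20

20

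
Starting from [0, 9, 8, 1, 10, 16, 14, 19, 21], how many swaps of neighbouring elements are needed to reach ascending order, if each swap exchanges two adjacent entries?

4 adjacent swaps

The minimum number of adjacent swaps to sort an array equals its inversion count, since every such swap removes exactly one inversion.
Count inversions — for each element, later elements that are smaller:
0: none → 0
9: 8, 1 → 2
8: 1 → 1
1: none → 0
10: none → 0
16: 14 → 1
14: none → 0
19: none → 0
21: none → 0
Total inversions: 0 + 2 + 1 + 0 + 0 + 1 + 0 + 0 + 0 = 4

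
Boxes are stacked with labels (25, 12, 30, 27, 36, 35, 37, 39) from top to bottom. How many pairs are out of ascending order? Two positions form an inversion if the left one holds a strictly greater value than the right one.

Element-by-element contributions:
25: 1
12: 0
30: 1
27: 0
36: 1
35: 0
37: 0
39: 0
Sum: 1 + 0 + 1 + 0 + 1 + 0 + 0 + 0 = 3

3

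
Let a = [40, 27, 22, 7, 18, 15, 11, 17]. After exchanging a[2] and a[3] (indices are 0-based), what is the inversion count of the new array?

Inversions: 21

Positions 2 and 3 hold 22 and 7; after swapping, the array is [40, 27, 7, 22, 18, 15, 11, 17].
Sweep left to right; for each value list the smaller values that follow it:
40: 7
27: 6
7: 0
22: 4
18: 3
15: 1
11: 0
17: 0
Sum: 7 + 6 + 0 + 4 + 3 + 1 + 0 + 0 = 21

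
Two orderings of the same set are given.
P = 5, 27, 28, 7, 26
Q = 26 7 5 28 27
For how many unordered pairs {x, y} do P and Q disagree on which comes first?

Assign each item its position (1..5) in the first ordering, then rewrite the second ordering as that position sequence:
positions: 5→1, 27→2, 28→3, 7→4, 26→5
second ordering as positions: [5, 4, 1, 3, 2]
Discordant pairs = inversions in this position sequence.
5: 4, 1, 3, 2 → 4
4: 1, 3, 2 → 3
1: 0
3: 2 → 1
2: 0
Total: 4 + 3 + 0 + 1 + 0 = 8

8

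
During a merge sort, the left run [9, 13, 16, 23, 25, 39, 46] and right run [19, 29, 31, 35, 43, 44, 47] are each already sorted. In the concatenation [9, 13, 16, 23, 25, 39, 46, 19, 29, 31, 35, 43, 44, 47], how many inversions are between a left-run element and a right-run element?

Count, for every r in R, how many entries of L exceed r:
r = 19: 23, 25, 39, 46 → 4
r = 29: 39, 46 → 2
r = 31: 39, 46 → 2
r = 35: 39, 46 → 2
r = 43: 46 → 1
r = 44: 46 → 1
r = 47: none → 0
Cross-inversions: 4 + 2 + 2 + 2 + 1 + 1 + 0 = 12

12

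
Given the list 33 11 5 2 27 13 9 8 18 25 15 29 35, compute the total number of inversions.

Inversions: 27

Element-by-element contributions:
33: 11
11: 4
5: 1
2: 0
27: 6
13: 2
9: 1
8: 0
18: 1
25: 1
15: 0
29: 0
35: 0
Sum: 11 + 4 + 1 + 0 + 6 + 2 + 1 + 0 + 1 + 1 + 0 + 0 + 0 = 27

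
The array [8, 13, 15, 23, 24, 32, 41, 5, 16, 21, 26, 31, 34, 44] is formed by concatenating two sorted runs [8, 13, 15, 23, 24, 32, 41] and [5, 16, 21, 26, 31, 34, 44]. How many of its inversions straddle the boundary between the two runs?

20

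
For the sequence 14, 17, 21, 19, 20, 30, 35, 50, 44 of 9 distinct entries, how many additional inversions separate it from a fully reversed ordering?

Maximum inversions for 9 distinct elements is C(9, 2) = 9·8/2 = 36.
Current inversions — for each element, count later smaller elements:
14: 0
17: 0
21: 2
19: 0
20: 0
30: 0
35: 0
50: 1
44: 0
Current total: 0 + 0 + 2 + 0 + 0 + 0 + 0 + 1 + 0 = 3
Shortfall: 36 − 3 = 33

33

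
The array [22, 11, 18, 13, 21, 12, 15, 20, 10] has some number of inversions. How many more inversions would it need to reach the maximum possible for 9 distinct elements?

Maximum inversions for 9 distinct elements is C(9, 2) = 9·8/2 = 36.
Current inversions — for each element, count later smaller elements:
22: 8
11: 1
18: 4
13: 2
21: 4
12: 1
15: 1
20: 1
10: 0
Current total: 8 + 1 + 4 + 2 + 4 + 1 + 1 + 1 + 0 = 22
Shortfall: 36 − 22 = 14

14 inversions short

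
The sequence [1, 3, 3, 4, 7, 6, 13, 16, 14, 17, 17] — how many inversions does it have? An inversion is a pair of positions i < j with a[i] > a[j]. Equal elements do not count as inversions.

2 inversions

Element-by-element contributions:
1 → none → 0
3 → none → 0
3 → none → 0
4 → none → 0
7 → 6 → 1
6 → none → 0
13 → none → 0
16 → 14 → 1
14 → none → 0
17 → none → 0
17 → none → 0
Sum: 0 + 0 + 0 + 0 + 1 + 0 + 0 + 1 + 0 + 0 + 0 = 2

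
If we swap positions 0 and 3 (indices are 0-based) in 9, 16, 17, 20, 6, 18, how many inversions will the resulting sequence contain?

There are 10 inversions.

Positions 0 and 3 hold 9 and 20; after swapping, the array is [20, 16, 17, 9, 6, 18].
Sweep left to right; for each value list the smaller values that follow it:
20: 5
16: 2
17: 2
9: 1
6: 0
18: 0
Sum: 5 + 2 + 2 + 1 + 0 + 0 = 10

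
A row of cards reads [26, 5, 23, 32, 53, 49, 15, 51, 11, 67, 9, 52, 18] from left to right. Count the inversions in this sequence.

35 out-of-order pairs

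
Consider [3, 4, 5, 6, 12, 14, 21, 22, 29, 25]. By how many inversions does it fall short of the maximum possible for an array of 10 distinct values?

44 inversions short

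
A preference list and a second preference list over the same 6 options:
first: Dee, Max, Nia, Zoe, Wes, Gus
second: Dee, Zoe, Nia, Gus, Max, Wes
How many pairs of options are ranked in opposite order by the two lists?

Pairs: 5

Assign each item its position (1..6) in the first ordering, then rewrite the second ordering as that position sequence:
positions: Dee→1, Max→2, Nia→3, Zoe→4, Wes→5, Gus→6
second ordering as positions: [1, 4, 3, 6, 2, 5]
Discordant pairs = inversions in this position sequence.
1: 0
4: 3, 2 → 2
3: 2 → 1
6: 2, 5 → 2
2: 0
5: 0
Total: 0 + 2 + 1 + 2 + 0 + 0 = 5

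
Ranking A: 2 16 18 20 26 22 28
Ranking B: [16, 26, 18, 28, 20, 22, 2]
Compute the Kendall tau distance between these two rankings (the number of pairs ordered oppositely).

10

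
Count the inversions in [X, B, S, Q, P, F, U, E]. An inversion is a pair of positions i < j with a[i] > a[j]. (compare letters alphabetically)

18

Count, for each position, how many later elements it exceeds:
X → B, S, Q, P, F, U, E → 7
B → none → 0
S → Q, P, F, E → 4
Q → P, F, E → 3
P → F, E → 2
F → E → 1
U → E → 1
E → none → 0
Sum: 7 + 0 + 4 + 3 + 2 + 1 + 1 + 0 = 18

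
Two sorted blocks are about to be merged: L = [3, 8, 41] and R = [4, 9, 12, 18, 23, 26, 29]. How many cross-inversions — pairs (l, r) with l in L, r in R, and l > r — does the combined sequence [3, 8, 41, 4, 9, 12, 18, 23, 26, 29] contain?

There are 8 cross-inversions.

Count, for every r in R, how many entries of L exceed r:
r = 4: 8, 41 → 2
r = 9: 41 → 1
r = 12: 41 → 1
r = 18: 41 → 1
r = 23: 41 → 1
r = 26: 41 → 1
r = 29: 41 → 1
Cross-inversions: 2 + 1 + 1 + 1 + 1 + 1 + 1 = 8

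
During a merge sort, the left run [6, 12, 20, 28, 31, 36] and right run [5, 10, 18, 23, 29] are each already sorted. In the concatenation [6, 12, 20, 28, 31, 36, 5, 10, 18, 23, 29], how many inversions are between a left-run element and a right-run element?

Count, for every r in R, how many entries of L exceed r:
r = 5: 6, 12, 20, 28, 31, 36 → 6
r = 10: 12, 20, 28, 31, 36 → 5
r = 18: 20, 28, 31, 36 → 4
r = 23: 28, 31, 36 → 3
r = 29: 31, 36 → 2
Cross-inversions: 6 + 5 + 4 + 3 + 2 = 20

20 split inversions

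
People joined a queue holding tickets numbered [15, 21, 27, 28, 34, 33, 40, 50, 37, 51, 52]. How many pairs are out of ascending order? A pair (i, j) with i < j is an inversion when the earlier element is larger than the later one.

3

Count, for each position, how many later elements it exceeds:
15: 0
21: 0
27: 0
28: 0
34: 1
33: 0
40: 1
50: 1
37: 0
51: 0
52: 0
Sum: 0 + 0 + 0 + 0 + 1 + 0 + 1 + 1 + 0 + 0 + 0 = 3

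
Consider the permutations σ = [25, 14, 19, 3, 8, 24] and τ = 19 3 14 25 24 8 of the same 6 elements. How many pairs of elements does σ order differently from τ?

There are 6 discordant pairs.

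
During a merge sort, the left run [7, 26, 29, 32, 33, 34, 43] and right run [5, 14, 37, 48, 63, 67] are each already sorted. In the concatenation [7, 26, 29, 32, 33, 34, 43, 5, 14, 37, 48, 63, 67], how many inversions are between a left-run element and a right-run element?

Split inversions: 14

For each element r of the right run, count left-run elements greater than r:
r = 5: 7, 26, 29, 32, 33, 34, 43 → 7
r = 14: 26, 29, 32, 33, 34, 43 → 6
r = 37: 43 → 1
r = 48: none → 0
r = 63: none → 0
r = 67: none → 0
Cross-inversions: 7 + 6 + 1 + 0 + 0 + 0 = 14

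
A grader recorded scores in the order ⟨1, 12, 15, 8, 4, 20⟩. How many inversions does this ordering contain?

Sweep left to right; for each value list the smaller values that follow it:
1: 0
12: 2
15: 2
8: 1
4: 0
20: 0
Sum: 0 + 2 + 2 + 1 + 0 + 0 = 5

5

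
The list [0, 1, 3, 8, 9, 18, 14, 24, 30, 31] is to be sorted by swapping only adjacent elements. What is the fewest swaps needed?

There is 1 adjacent swap.

The minimum number of adjacent swaps to sort an array equals its inversion count, since every such swap removes exactly one inversion.
Count inversions — for each element, later elements that are smaller:
0: none → 0
1: none → 0
3: none → 0
8: none → 0
9: none → 0
18: 14 → 1
14: none → 0
24: none → 0
30: none → 0
31: none → 0
Total inversions: 0 + 0 + 0 + 0 + 0 + 1 + 0 + 0 + 0 + 0 = 1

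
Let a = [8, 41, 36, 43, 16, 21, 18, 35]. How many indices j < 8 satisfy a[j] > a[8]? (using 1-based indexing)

3

The element at index 8 is 35.
Elements before it: 8, 41, 36, 43, 16, 21, 18
Those larger than 35: 41, 36, 43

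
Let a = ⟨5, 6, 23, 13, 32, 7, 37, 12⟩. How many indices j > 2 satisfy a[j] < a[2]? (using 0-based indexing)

3 such elements

The element at index 2 is 23.
Elements after it: 13, 32, 7, 37, 12
Those smaller than 23: 13, 7, 12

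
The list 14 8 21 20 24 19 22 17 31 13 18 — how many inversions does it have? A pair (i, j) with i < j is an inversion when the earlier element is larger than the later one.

Element-by-element contributions:
14 → 8, 13 → 2
8 → none → 0
21 → 20, 19, 17, 13, 18 → 5
20 → 19, 17, 13, 18 → 4
24 → 19, 22, 17, 13, 18 → 5
19 → 17, 13, 18 → 3
22 → 17, 13, 18 → 3
17 → 13 → 1
31 → 13, 18 → 2
13 → none → 0
18 → none → 0
Sum: 2 + 0 + 5 + 4 + 5 + 3 + 3 + 1 + 2 + 0 + 0 = 25

25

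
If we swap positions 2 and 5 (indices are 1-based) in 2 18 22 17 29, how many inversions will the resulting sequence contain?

5

Positions 2 and 5 hold 18 and 29; after swapping, the array is [2, 29, 22, 17, 18].
Element-by-element contributions:
2: 0
29: 3
22: 2
17: 0
18: 0
Sum: 0 + 3 + 2 + 0 + 0 = 5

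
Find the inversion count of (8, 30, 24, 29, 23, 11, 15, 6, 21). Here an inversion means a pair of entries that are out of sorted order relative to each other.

24

Count, for each position, how many later elements it exceeds:
8: 1
30: 7
24: 5
29: 5
23: 4
11: 1
15: 1
6: 0
21: 0
Sum: 1 + 7 + 5 + 5 + 4 + 1 + 1 + 0 + 0 = 24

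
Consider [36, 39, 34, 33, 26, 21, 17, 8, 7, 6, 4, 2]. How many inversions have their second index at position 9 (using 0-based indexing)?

The element at index 9 is 6.
Elements before it: 36, 39, 34, 33, 26, 21, 17, 8, 7
Those larger than 6: 36, 39, 34, 33, 26, 21, 17, 8, 7

9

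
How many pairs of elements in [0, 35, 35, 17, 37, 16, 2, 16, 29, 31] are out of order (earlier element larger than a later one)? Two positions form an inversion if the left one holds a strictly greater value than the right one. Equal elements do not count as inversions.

Sweep left to right; for each value list the smaller values that follow it:
0: 0
35: 6
35: 6
17: 3
37: 5
16: 1
2: 0
16: 0
29: 0
31: 0
Sum: 0 + 6 + 6 + 3 + 5 + 1 + 0 + 0 + 0 + 0 = 21

21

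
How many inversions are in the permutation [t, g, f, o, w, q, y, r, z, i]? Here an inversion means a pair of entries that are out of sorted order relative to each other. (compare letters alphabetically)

16

Sweep left to right; for each value list the smaller values that follow it:
t → g, f, o, q, r, i → 6
g → f → 1
f → none → 0
o → i → 1
w → q, r, i → 3
q → i → 1
y → r, i → 2
r → i → 1
z → i → 1
i → none → 0
Sum: 6 + 1 + 0 + 1 + 3 + 1 + 2 + 1 + 1 + 0 = 16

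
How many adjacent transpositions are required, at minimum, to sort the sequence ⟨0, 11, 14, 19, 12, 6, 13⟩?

The minimum number of adjacent swaps to sort an array equals its inversion count, since every such swap removes exactly one inversion.
Count inversions — for each element, later elements that are smaller:
0: none → 0
11: 6 → 1
14: 12, 6, 13 → 3
19: 12, 6, 13 → 3
12: 6 → 1
6: none → 0
13: none → 0
Total inversions: 0 + 1 + 3 + 3 + 1 + 0 + 0 = 8

There are 8 swaps.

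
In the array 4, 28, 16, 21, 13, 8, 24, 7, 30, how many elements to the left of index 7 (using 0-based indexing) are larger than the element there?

The element at index 7 is 7.
Elements before it: 4, 28, 16, 21, 13, 8, 24
Those larger than 7: 28, 16, 21, 13, 8, 24

6 such elements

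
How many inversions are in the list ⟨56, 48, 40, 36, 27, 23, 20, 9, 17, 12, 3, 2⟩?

64 inversions

Sweep left to right; for each value list the smaller values that follow it:
56 → 48, 40, 36, 27, 23, 20, 9, 17, 12, 3, 2 → 11
48 → 40, 36, 27, 23, 20, 9, 17, 12, 3, 2 → 10
40 → 36, 27, 23, 20, 9, 17, 12, 3, 2 → 9
36 → 27, 23, 20, 9, 17, 12, 3, 2 → 8
27 → 23, 20, 9, 17, 12, 3, 2 → 7
23 → 20, 9, 17, 12, 3, 2 → 6
20 → 9, 17, 12, 3, 2 → 5
9 → 3, 2 → 2
17 → 12, 3, 2 → 3
12 → 3, 2 → 2
3 → 2 → 1
2 → none → 0
Sum: 11 + 10 + 9 + 8 + 7 + 6 + 5 + 2 + 3 + 2 + 1 + 0 = 64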